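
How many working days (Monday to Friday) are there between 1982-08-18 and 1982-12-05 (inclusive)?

1982-08-18 is a Wednesday.
From 1982-08-18 to 1982-12-05 is 110 days inclusive.
110 = 7 × 15 + 5, so there are 15 full weeks plus 5 extra days.
Each full week contributes 5 weekdays (Mon–Fri): 15 × 5 = 75.
The 5 extra days are Wednesday, Thursday, Friday, Saturday, Sunday — 3 of them qualify.
Total: 75 + 3 = 78.

78 weekdays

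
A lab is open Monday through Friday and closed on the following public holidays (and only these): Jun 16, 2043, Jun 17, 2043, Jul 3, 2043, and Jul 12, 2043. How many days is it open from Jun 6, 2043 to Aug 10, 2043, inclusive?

43 business days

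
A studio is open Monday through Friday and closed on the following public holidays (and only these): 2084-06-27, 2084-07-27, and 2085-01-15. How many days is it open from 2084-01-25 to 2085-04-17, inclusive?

318

2084-01-25 is a Tuesday.
That's 449 days from start to end, counting both.
449 = 7 × 64 + 1, so there are 64 full weeks plus 1 extra day.
Each full week contributes 5 weekdays (Mon–Fri): 64 × 5 = 320.
The 1 extra day is Tuesday — 1 of them qualifies.
Total: 320 + 1 = 321.
Holidays: 2084-06-27 (Tue); 2084-07-27 (Thu); 2085-01-15 (Mon).
All 3 holidays fall on weekdays, so subtract 3.
Business days: 321 − 3 = 318.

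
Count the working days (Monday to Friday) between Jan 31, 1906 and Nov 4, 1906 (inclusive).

Jan 31, 1906 is a Wednesday.
That's 278 days from start to end, counting both.
278 = 7 × 39 + 5, so there are 39 full weeks plus 5 extra days.
Each full week contributes 5 weekdays (Mon–Fri): 39 × 5 = 195.
The 5 extra days are Wednesday, Thursday, Friday, Saturday, Sunday — 3 of them qualify.
Total: 195 + 3 = 198.

198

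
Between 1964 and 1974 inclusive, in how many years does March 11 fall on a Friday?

1

Day of week of March 11 in each year:
1964: Wed, 1965: Thu, 1966: Fri ✓, 1967: Sat, 1968: Mon, 1969: Tue, 1970: Wed, 1971: Thu, 1972: Sat, 1973: Sun, 1974: Mon
Fridays: 1966.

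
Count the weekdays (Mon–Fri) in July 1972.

21

July 1, 1972 is a Saturday.
From July 1, 1972 to July 31, 1972 is 31 days inclusive.
31 = 7 × 4 + 3, so there are 4 full weeks plus 3 extra days.
Each full week contributes 5 weekdays (Mon–Fri): 4 × 5 = 20.
The 3 extra days are Saturday, Sunday, Monday — 1 of them qualifies.
Total: 20 + 1 = 21.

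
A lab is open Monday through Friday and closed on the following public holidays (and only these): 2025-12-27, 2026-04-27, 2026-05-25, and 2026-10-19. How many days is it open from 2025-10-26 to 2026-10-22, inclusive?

256

2025-10-26 is a Sunday.
From 2025-10-26 to 2026-10-22 is 362 days inclusive.
362 = 7 × 51 + 5, so there are 51 full weeks plus 5 extra days.
Each full week contributes 5 weekdays (Mon–Fri): 51 × 5 = 255.
The 5 extra days are Sunday, Monday, Tuesday, Wednesday, Thursday — 4 of them qualify.
Total: 255 + 4 = 259.
Holidays: 2025-12-27 (Sat); 2026-04-27 (Mon); 2026-05-25 (Mon); 2026-10-19 (Mon).
3 of the 4 holidays fall on weekdays; the rest are weekends and were already excluded.
Business days: 259 − 3 = 256.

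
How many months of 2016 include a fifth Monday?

A month has five Mondays exactly when Monday falls within its first (length − 28) days.
Jan: 31 days, starts Fri → 5 of Fri, Sat, Sun
Feb: 29 days, starts Mon → 5 of Mon ✓
Mar: 31 days, starts Tue → 5 of Tue, Wed, Thu
Apr: 30 days, starts Fri → 5 of Fri, Sat
May: 31 days, starts Sun → 5 of Sun, Mon, Tue ✓
Jun: 30 days, starts Wed → 5 of Wed, Thu
Jul: 31 days, starts Fri → 5 of Fri, Sat, Sun
Aug: 31 days, starts Mon → 5 of Mon, Tue, Wed ✓
Sep: 30 days, starts Thu → 5 of Thu, Fri
Oct: 31 days, starts Sat → 5 of Sat, Sun, Mon ✓
Nov: 30 days, starts Tue → 5 of Tue, Wed
Dec: 31 days, starts Thu → 5 of Thu, Fri, Sat
Months with five Mondays: Feb, May, Aug, Oct.

4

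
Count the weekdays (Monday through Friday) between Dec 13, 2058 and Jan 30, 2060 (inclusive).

296 weekdays

Dec 13, 2058 is a Friday.
The range spans 414 days (inclusive of both endpoints).
414 = 7 × 59 + 1, so there are 59 full weeks plus 1 extra day.
Each full week contributes 5 weekdays (Mon–Fri): 59 × 5 = 295.
The 1 extra day is Friday — 1 of them qualifies.
Total: 295 + 1 = 296.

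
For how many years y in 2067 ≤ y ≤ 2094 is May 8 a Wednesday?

4

Day of week of May 8 in each year:
2067: Sun, 2068: Tue, 2069: Wed ✓, 2070: Thu, 2071: Fri, 2072: Sun, 2073: Mon, 2074: Tue, 2075: Wed ✓, 2076: Fri, 2077: Sat, 2078: Sun, 2079: Mon, 2080: Wed ✓, 2081: Thu, 2082: Fri, 2083: Sat, 2084: Mon, 2085: Tue, 2086: Wed ✓, 2087: Thu, 2088: Sat, 2089: Sun, 2090: Mon, 2091: Tue, 2092: Thu, 2093: Fri, 2094: Sat
Wednesdays: 2069, 2075, 2080, 2086.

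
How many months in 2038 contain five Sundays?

4

A month has five Sundays exactly when Sunday falls within its first (length − 28) days.
Jan: 31 days, starts Fri → 5 of Fri, Sat, Sun ✓
Feb: 28 days, starts Mon → 5 of (none)
Mar: 31 days, starts Mon → 5 of Mon, Tue, Wed
Apr: 30 days, starts Thu → 5 of Thu, Fri
May: 31 days, starts Sat → 5 of Sat, Sun, Mon ✓
Jun: 30 days, starts Tue → 5 of Tue, Wed
Jul: 31 days, starts Thu → 5 of Thu, Fri, Sat
Aug: 31 days, starts Sun → 5 of Sun, Mon, Tue ✓
Sep: 30 days, starts Wed → 5 of Wed, Thu
Oct: 31 days, starts Fri → 5 of Fri, Sat, Sun ✓
Nov: 30 days, starts Mon → 5 of Mon, Tue
Dec: 31 days, starts Wed → 5 of Wed, Thu, Fri
Months with five Sundays: Jan, May, Aug, Oct.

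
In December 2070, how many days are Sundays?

Dec 1, 2070 is a Monday.
From Dec 1, 2070 to Dec 31, 2070 is 31 days inclusive.
31 = 7 × 4 + 3, so there are 4 full weeks plus 3 extra days.
Each full week contributes one Sunday: 4 so far.
The 3 extra days are Mon, Tue, Wed — none qualify.
Total: 4 + 0 = 4.

4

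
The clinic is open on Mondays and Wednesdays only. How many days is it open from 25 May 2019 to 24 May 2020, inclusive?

25 May 2019 is a Saturday.
The range spans 366 days (inclusive of both endpoints).
366 = 7 × 52 + 2, so there are 52 full weeks plus 2 extra days.
Each full week contributes 2 days from the set (Mon, Wed): 52 × 2 = 104.
The 2 extra days are Saturday, Sunday — none qualify.
Total: 104 + 0 = 104.

104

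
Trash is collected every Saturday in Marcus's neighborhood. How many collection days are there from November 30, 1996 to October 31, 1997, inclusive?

48

November 30, 1996 is a Saturday.
The range spans 336 days (inclusive of both endpoints).
336 = 7 × 48, so the span is exactly 48 full weeks.
Each full week contributes one Saturday: 48 so far.
Total: 48.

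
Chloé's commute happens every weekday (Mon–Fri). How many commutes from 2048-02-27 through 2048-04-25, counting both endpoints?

42 weekdays

2048-02-27 is a Thursday.
The range spans 59 days (inclusive of both endpoints).
59 = 7 × 8 + 3, so there are 8 full weeks plus 3 extra days.
Each full week contributes 5 weekdays (Mon–Fri): 8 × 5 = 40.
The 3 extra days are Thursday, Friday, Saturday — 2 of them qualify.
Total: 40 + 2 = 42.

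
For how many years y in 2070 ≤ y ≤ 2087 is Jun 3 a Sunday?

2

Day of week of June 3 in each year:
2070: Tue, 2071: Wed, 2072: Fri, 2073: Sat, 2074: Sun ✓, 2075: Mon, 2076: Wed, 2077: Thu, 2078: Fri, 2079: Sat, 2080: Mon, 2081: Tue, 2082: Wed, 2083: Thu, 2084: Sat, 2085: Sun ✓, 2086: Mon, 2087: Tue
Sundays: 2074, 2085.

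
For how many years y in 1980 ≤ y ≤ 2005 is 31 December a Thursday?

Day of week of December 31 in each year:
1980: Wed, 1981: Thu ✓, 1982: Fri, 1983: Sat, 1984: Mon, 1985: Tue, 1986: Wed, 1987: Thu ✓, 1988: Sat, 1989: Sun, 1990: Mon, 1991: Tue, 1992: Thu ✓, 1993: Fri, 1994: Sat, 1995: Sun, 1996: Tue, 1997: Wed, 1998: Thu ✓, 1999: Fri, 2000: Sun, 2001: Mon, 2002: Tue, 2003: Wed, 2004: Fri, 2005: Sat
Thursdays: 1981, 1987, 1992, 1998.

4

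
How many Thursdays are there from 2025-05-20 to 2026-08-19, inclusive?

65

2025-05-20 is a Tuesday.
That's 457 days from start to end, counting both.
457 = 7 × 65 + 2, so there are 65 full weeks plus 2 extra days.
Each full week contributes one Thursday: 65 so far.
The 2 extra days are Tue, Wed — none qualify.
Total: 65 + 0 = 65.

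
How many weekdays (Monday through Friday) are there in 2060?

1 January 2060 is a Thursday.
From 1 January 2060 to 31 December 2060 is 366 days inclusive.
366 = 7 × 52 + 2, so there are 52 full weeks plus 2 extra days.
Each full week contributes 5 weekdays (Mon–Fri): 52 × 5 = 260.
The 2 extra days are Thursday, Friday — 2 of them qualify.
Total: 260 + 2 = 262.

262 weekdays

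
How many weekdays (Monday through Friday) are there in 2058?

January 1, 2058 is a Tuesday.
From January 1, 2058 to December 31, 2058 is 365 days inclusive.
365 = 7 × 52 + 1, so there are 52 full weeks plus 1 extra day.
Each full week contributes 5 weekdays (Mon–Fri): 52 × 5 = 260.
The 1 extra day is Tue — 1 of them qualifies.
Total: 260 + 1 = 261.

261 weekdays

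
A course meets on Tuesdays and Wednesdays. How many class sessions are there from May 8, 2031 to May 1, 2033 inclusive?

206

May 8, 2031 is a Thursday.
From May 8, 2031 to May 1, 2033 is 725 days inclusive.
725 = 7 × 103 + 4, so there are 103 full weeks plus 4 extra days.
Each full week contributes 2 days from the set (Tue, Wed): 103 × 2 = 206.
The 4 extra days are Thu, Fri, Sat, Sun — none qualify.
Total: 206 + 0 = 206.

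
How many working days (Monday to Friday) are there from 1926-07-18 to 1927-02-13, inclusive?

150

1926-07-18 is a Sunday.
The range spans 211 days (inclusive of both endpoints).
211 = 7 × 30 + 1, so there are 30 full weeks plus 1 extra day.
Each full week contributes 5 weekdays (Mon–Fri): 30 × 5 = 150.
The 1 extra day is Sun — none qualify.
Total: 150 + 0 = 150.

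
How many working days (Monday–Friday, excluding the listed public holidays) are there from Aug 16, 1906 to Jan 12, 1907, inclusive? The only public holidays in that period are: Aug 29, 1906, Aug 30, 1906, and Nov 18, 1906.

105

Aug 16, 1906 is a Thursday.
From Aug 16, 1906 to Jan 12, 1907 is 150 days inclusive.
150 = 7 × 21 + 3, so there are 21 full weeks plus 3 extra days.
Each full week contributes 5 weekdays (Mon–Fri): 21 × 5 = 105.
The 3 extra days are Thu, Fri, Sat — 2 of them qualify.
Total: 105 + 2 = 107.
Holidays: Aug 29, 1906 (Wed); Aug 30, 1906 (Thu); Nov 18, 1906 (Sun).
2 of the 3 holidays fall on weekdays; the rest are weekends and were already excluded.
Business days: 107 − 2 = 105.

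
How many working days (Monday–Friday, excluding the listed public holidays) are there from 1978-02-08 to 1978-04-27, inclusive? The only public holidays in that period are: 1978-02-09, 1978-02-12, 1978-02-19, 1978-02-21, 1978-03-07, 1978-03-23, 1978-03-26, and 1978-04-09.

1978-02-08 is a Wednesday.
That's 79 days from start to end, counting both.
79 = 7 × 11 + 2, so there are 11 full weeks plus 2 extra days.
Each full week contributes 5 weekdays (Mon–Fri): 11 × 5 = 55.
The 2 extra days are Wed, Thu — 2 of them qualify.
Total: 55 + 2 = 57.
Holidays: 1978-02-09 (Thu); 1978-02-12 (Sun); 1978-02-19 (Sun); 1978-02-21 (Tue); 1978-03-07 (Tue); 1978-03-23 (Thu); 1978-03-26 (Sun); 1978-04-09 (Sun).
4 of the 8 holidays fall on weekdays; the rest are weekends and were already excluded.
Business days: 57 − 4 = 53.

53 working days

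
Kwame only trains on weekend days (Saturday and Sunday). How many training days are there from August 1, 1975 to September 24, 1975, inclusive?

August 1, 1975 is a Friday.
The range spans 55 days (inclusive of both endpoints).
55 = 7 × 7 + 6, so there are 7 full weeks plus 6 extra days.
Each full week contributes 2 weekend days (Sat, Sun): 7 × 2 = 14.
The 6 extra days are Friday, Saturday, Sunday, Monday, Tuesday, Wednesday — 2 of them qualify.
Total: 14 + 2 = 16.

16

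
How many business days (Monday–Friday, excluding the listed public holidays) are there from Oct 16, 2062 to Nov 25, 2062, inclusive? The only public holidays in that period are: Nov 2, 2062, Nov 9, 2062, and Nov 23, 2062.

Oct 16, 2062 is a Monday.
From Oct 16, 2062 to Nov 25, 2062 is 41 days inclusive.
41 = 7 × 5 + 6, so there are 5 full weeks plus 6 extra days.
Each full week contributes 5 weekdays (Mon–Fri): 5 × 5 = 25.
The 6 extra days are Mon, Tue, Wed, Thu, Fri, Sat — 5 of them qualify.
Total: 25 + 5 = 30.
Holidays: Nov 2, 2062 (Thu); Nov 9, 2062 (Thu); Nov 23, 2062 (Thu).
All 3 holidays fall on weekdays, so subtract 3.
Business days: 30 − 3 = 27.

27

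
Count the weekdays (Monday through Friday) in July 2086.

July 1, 2086 is a Monday.
From July 1, 2086 to July 31, 2086 is 31 days inclusive.
31 = 7 × 4 + 3, so there are 4 full weeks plus 3 extra days.
Each full week contributes 5 weekdays (Mon–Fri): 4 × 5 = 20.
The 3 extra days are Monday, Tuesday, Wednesday — 3 of them qualify.
Total: 20 + 3 = 23.

23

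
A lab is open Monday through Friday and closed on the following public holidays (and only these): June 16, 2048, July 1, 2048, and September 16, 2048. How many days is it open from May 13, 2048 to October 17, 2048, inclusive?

110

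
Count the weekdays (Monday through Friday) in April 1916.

1 April 1916 is a Saturday.
That's 30 days from start to end, counting both.
30 = 7 × 4 + 2, so there are 4 full weeks plus 2 extra days.
Each full week contributes 5 weekdays (Mon–Fri): 4 × 5 = 20.
The 2 extra days are Saturday, Sunday — none qualify.
Total: 20 + 0 = 20.

20 weekdays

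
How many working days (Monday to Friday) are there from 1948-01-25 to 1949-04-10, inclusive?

1948-01-25 is a Sunday.
That's 442 days from start to end, counting both.
442 = 7 × 63 + 1, so there are 63 full weeks plus 1 extra day.
Each full week contributes 5 weekdays (Mon–Fri): 63 × 5 = 315.
The 1 extra day is Sunday — none qualify.
Total: 315 + 0 = 315.

315 weekdays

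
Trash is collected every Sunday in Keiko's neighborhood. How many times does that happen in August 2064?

5

August 1, 2064 is a Friday.
That's 31 days from start to end, counting both.
31 = 7 × 4 + 3, so there are 4 full weeks plus 3 extra days.
Each full week contributes one Sunday: 4 so far.
The 3 extra days are Fri, Sat, Sun — 1 of them qualifies.
Total: 4 + 1 = 5.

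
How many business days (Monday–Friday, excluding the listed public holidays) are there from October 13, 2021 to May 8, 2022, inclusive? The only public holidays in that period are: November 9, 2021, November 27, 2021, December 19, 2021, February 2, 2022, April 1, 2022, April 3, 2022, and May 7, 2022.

145 business days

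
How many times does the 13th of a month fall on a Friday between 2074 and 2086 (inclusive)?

22

Friday-the-13ths by year:
2074: Apr, Jul
2075: Sep, Dec
2076: Mar, Nov
2077: Aug
2078: May
2079: Jan, Oct
2080: Sep, Dec
2081: Jun
2082: Feb, Mar, Nov
2083: Aug
2084: Oct
2085: Apr, Jul
2086: Sep, Dec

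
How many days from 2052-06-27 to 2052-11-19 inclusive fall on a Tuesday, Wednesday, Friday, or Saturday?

83

2052-06-27 is a Thursday.
That's 146 days from start to end, counting both.
146 = 7 × 20 + 6, so there are 20 full weeks plus 6 extra days.
Each full week contributes 4 days from the set (Tue, Wed, Fri, Sat): 20 × 4 = 80.
The 6 extra days are Thursday, Friday, Saturday, Sunday, Monday, Tuesday — 3 of them qualify.
Total: 80 + 3 = 83.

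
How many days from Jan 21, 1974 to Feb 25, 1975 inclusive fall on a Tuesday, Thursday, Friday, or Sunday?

229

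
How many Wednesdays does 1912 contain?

52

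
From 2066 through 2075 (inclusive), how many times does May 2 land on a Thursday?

Day of week of May 2 in each year:
2066: Sun, 2067: Mon, 2068: Wed, 2069: Thu ✓, 2070: Fri, 2071: Sat, 2072: Mon, 2073: Tue, 2074: Wed, 2075: Thu ✓
Thursdays: 2069, 2075.

2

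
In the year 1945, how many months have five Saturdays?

A month has five Saturdays exactly when Saturday falls within its first (length − 28) days.
Jan: 31 days, starts Mon → 5 of Mon, Tue, Wed
Feb: 28 days, starts Thu → 5 of (none)
Mar: 31 days, starts Thu → 5 of Thu, Fri, Sat ✓
Apr: 30 days, starts Sun → 5 of Sun, Mon
May: 31 days, starts Tue → 5 of Tue, Wed, Thu
Jun: 30 days, starts Fri → 5 of Fri, Sat ✓
Jul: 31 days, starts Sun → 5 of Sun, Mon, Tue
Aug: 31 days, starts Wed → 5 of Wed, Thu, Fri
Sep: 30 days, starts Sat → 5 of Sat, Sun ✓
Oct: 31 days, starts Mon → 5 of Mon, Tue, Wed
Nov: 30 days, starts Thu → 5 of Thu, Fri
Dec: 31 days, starts Sat → 5 of Sat, Sun, Mon ✓
Months with five Saturdays: Mar, Jun, Sep, Dec.

4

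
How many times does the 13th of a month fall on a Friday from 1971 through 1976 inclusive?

Friday-the-13ths by year:
1971: Aug
1972: Oct
1973: Apr, Jul
1974: Sep, Dec
1975: Jun
1976: Feb, Aug

9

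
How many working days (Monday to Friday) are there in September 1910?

1 September 1910 is a Thursday.
That's 30 days from start to end, counting both.
30 = 7 × 4 + 2, so there are 4 full weeks plus 2 extra days.
Each full week contributes 5 weekdays (Mon–Fri): 4 × 5 = 20.
The 2 extra days are Thu, Fri — 2 of them qualify.
Total: 20 + 2 = 22.

22 weekdays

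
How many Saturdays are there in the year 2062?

2062-01-01 is a Sunday.
The range spans 365 days (inclusive of both endpoints).
365 = 7 × 52 + 1, so there are 52 full weeks plus 1 extra day.
Each full week contributes one Saturday: 52 so far.
The 1 extra day is Sun — none qualify.
Total: 52 + 0 = 52.

52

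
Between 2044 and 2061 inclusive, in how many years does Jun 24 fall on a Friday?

3

Day of week of June 24 in each year:
2044: Fri ✓, 2045: Sat, 2046: Sun, 2047: Mon, 2048: Wed, 2049: Thu, 2050: Fri ✓, 2051: Sat, 2052: Mon, 2053: Tue, 2054: Wed, 2055: Thu, 2056: Sat, 2057: Sun, 2058: Mon, 2059: Tue, 2060: Thu, 2061: Fri ✓
Fridays: 2044, 2050, 2061.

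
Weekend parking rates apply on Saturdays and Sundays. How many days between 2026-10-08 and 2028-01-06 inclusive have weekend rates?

130

2026-10-08 is a Thursday.
From 2026-10-08 to 2028-01-06 is 456 days inclusive.
456 = 7 × 65 + 1, so there are 65 full weeks plus 1 extra day.
Each full week contributes 2 weekend days (Sat, Sun): 65 × 2 = 130.
The 1 extra day is Thursday — none qualify.
Total: 130 + 0 = 130.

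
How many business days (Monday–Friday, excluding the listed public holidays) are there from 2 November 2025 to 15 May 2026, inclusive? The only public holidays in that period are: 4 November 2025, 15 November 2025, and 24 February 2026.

138 business days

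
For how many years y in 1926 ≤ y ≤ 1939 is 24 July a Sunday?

Day of week of July 24 in each year:
1926: Sat, 1927: Sun ✓, 1928: Tue, 1929: Wed, 1930: Thu, 1931: Fri, 1932: Sun ✓, 1933: Mon, 1934: Tue, 1935: Wed, 1936: Fri, 1937: Sat, 1938: Sun ✓, 1939: Mon
Sundays: 1927, 1932, 1938.

3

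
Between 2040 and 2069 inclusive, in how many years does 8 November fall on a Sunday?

Day of week of November 8 in each year:
2040: Thu, 2041: Fri, 2042: Sat, 2043: Sun ✓, 2044: Tue, 2045: Wed, 2046: Thu, 2047: Fri, 2048: Sun ✓, 2049: Mon, 2050: Tue, 2051: Wed, 2052: Fri, 2053: Sat, 2054: Sun ✓, 2055: Mon, 2056: Wed, 2057: Thu, 2058: Fri, 2059: Sat, 2060: Mon, 2061: Tue, 2062: Wed, 2063: Thu, 2064: Sat, 2065: Sun ✓, 2066: Mon, 2067: Tue, 2068: Thu, 2069: Fri
Sundays: 2043, 2048, 2054, 2065.

4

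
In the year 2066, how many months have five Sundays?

A month has five Sundays exactly when Sunday falls within its first (length − 28) days.
Jan: 31 days, starts Fri → 5 of Fri, Sat, Sun ✓
Feb: 28 days, starts Mon → 5 of (none)
Mar: 31 days, starts Mon → 5 of Mon, Tue, Wed
Apr: 30 days, starts Thu → 5 of Thu, Fri
May: 31 days, starts Sat → 5 of Sat, Sun, Mon ✓
Jun: 30 days, starts Tue → 5 of Tue, Wed
Jul: 31 days, starts Thu → 5 of Thu, Fri, Sat
Aug: 31 days, starts Sun → 5 of Sun, Mon, Tue ✓
Sep: 30 days, starts Wed → 5 of Wed, Thu
Oct: 31 days, starts Fri → 5 of Fri, Sat, Sun ✓
Nov: 30 days, starts Mon → 5 of Mon, Tue
Dec: 31 days, starts Wed → 5 of Wed, Thu, Fri
Months with five Sundays: Jan, May, Aug, Oct.

4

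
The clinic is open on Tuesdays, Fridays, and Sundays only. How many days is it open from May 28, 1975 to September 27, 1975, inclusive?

52

May 28, 1975 is a Wednesday.
That's 123 days from start to end, counting both.
123 = 7 × 17 + 4, so there are 17 full weeks plus 4 extra days.
Each full week contributes 3 days from the set (Tue, Fri, Sun): 17 × 3 = 51.
The 4 extra days are Wed, Thu, Fri, Sat — 1 of them qualifies.
Total: 51 + 1 = 52.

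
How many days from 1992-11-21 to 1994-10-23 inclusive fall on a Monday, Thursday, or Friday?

300

1992-11-21 is a Saturday.
From 1992-11-21 to 1994-10-23 is 702 days inclusive.
702 = 7 × 100 + 2, so there are 100 full weeks plus 2 extra days.
Each full week contributes 3 days from the set (Mon, Thu, Fri): 100 × 3 = 300.
The 2 extra days are Sat, Sun — none qualify.
Total: 300 + 0 = 300.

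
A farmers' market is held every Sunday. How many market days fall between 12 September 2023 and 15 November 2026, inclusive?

12 September 2023 is a Tuesday.
The range spans 1161 days (inclusive of both endpoints).
1161 = 7 × 165 + 6, so there are 165 full weeks plus 6 extra days.
Each full week contributes one Sunday: 165 so far.
The 6 extra days are Tuesday, Wednesday, Thursday, Friday, Saturday, Sunday — 1 of them qualifies.
Total: 165 + 1 = 166.

166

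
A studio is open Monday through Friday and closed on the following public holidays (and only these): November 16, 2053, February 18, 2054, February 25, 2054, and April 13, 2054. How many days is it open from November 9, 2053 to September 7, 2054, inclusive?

213

November 9, 2053 is a Sunday.
The range spans 303 days (inclusive of both endpoints).
303 = 7 × 43 + 2, so there are 43 full weeks plus 2 extra days.
Each full week contributes 5 weekdays (Mon–Fri): 43 × 5 = 215.
The 2 extra days are Sun, Mon — 1 of them qualifies.
Total: 215 + 1 = 216.
Holidays: November 16, 2053 (Sun); February 18, 2054 (Wed); February 25, 2054 (Wed); April 13, 2054 (Mon).
3 of the 4 holidays fall on weekdays; the rest are weekends and were already excluded.
Business days: 216 − 3 = 213.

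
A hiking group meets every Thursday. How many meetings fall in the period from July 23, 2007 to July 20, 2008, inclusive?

July 23, 2007 is a Monday.
From July 23, 2007 to July 20, 2008 is 364 days inclusive.
364 = 7 × 52, so the span is exactly 52 full weeks.
Each full week contributes one Thursday: 52 so far.

52 Thursdays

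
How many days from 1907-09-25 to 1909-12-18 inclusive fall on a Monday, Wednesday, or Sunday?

1907-09-25 is a Wednesday.
That's 816 days from start to end, counting both.
816 = 7 × 116 + 4, so there are 116 full weeks plus 4 extra days.
Each full week contributes 3 days from the set (Mon, Wed, Sun): 116 × 3 = 348.
The 4 extra days are Wednesday, Thursday, Friday, Saturday — 1 of them qualifies.
Total: 348 + 1 = 349.

349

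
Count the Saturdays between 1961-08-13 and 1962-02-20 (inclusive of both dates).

1961-08-13 is a Sunday.
That's 192 days from start to end, counting both.
192 = 7 × 27 + 3, so there are 27 full weeks plus 3 extra days.
Each full week contributes one Saturday: 27 so far.
The 3 extra days are Sunday, Monday, Tuesday — none qualify.
Total: 27 + 0 = 27.

27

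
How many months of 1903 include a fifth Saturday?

4

A month has five Saturdays exactly when Saturday falls within its first (length − 28) days.
Jan: 31 days, starts Thu → 5 of Thu, Fri, Sat ✓
Feb: 28 days, starts Sun → 5 of (none)
Mar: 31 days, starts Sun → 5 of Sun, Mon, Tue
Apr: 30 days, starts Wed → 5 of Wed, Thu
May: 31 days, starts Fri → 5 of Fri, Sat, Sun ✓
Jun: 30 days, starts Mon → 5 of Mon, Tue
Jul: 31 days, starts Wed → 5 of Wed, Thu, Fri
Aug: 31 days, starts Sat → 5 of Sat, Sun, Mon ✓
Sep: 30 days, starts Tue → 5 of Tue, Wed
Oct: 31 days, starts Thu → 5 of Thu, Fri, Sat ✓
Nov: 30 days, starts Sun → 5 of Sun, Mon
Dec: 31 days, starts Tue → 5 of Tue, Wed, Thu
Months with five Saturdays: Jan, May, Aug, Oct.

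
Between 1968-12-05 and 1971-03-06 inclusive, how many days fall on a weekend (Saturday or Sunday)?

235

1968-12-05 is a Thursday.
From 1968-12-05 to 1971-03-06 is 822 days inclusive.
822 = 7 × 117 + 3, so there are 117 full weeks plus 3 extra days.
Each full week contributes 2 weekend days (Sat, Sun): 117 × 2 = 234.
The 3 extra days are Thu, Fri, Sat — 1 of them qualifies.
Total: 234 + 1 = 235.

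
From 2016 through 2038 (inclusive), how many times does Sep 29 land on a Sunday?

Day of week of September 29 in each year:
2016: Thu, 2017: Fri, 2018: Sat, 2019: Sun ✓, 2020: Tue, 2021: Wed, 2022: Thu, 2023: Fri, 2024: Sun ✓, 2025: Mon, 2026: Tue, 2027: Wed, 2028: Fri, 2029: Sat, 2030: Sun ✓, 2031: Mon, 2032: Wed, 2033: Thu, 2034: Fri, 2035: Sat, 2036: Mon, 2037: Tue, 2038: Wed
Sundays: 2019, 2024, 2030.

3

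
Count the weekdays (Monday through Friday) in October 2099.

2099-10-01 is a Thursday.
The range spans 31 days (inclusive of both endpoints).
31 = 7 × 4 + 3, so there are 4 full weeks plus 3 extra days.
Each full week contributes 5 weekdays (Mon–Fri): 4 × 5 = 20.
The 3 extra days are Thu, Fri, Sat — 2 of them qualify.
Total: 20 + 2 = 22.

22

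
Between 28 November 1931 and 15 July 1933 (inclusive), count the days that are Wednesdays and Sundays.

170

28 November 1931 is a Saturday.
The range spans 596 days (inclusive of both endpoints).
596 = 7 × 85 + 1, so there are 85 full weeks plus 1 extra day.
Each full week contributes 2 days from the set (Wed, Sun): 85 × 2 = 170.
The 1 extra day is Saturday — none qualify.
Total: 170 + 0 = 170.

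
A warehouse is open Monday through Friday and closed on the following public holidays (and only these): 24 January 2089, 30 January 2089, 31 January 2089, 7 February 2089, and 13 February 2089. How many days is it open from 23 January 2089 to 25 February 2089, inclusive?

22

23 January 2089 is a Sunday.
The range spans 34 days (inclusive of both endpoints).
34 = 7 × 4 + 6, so there are 4 full weeks plus 6 extra days.
Each full week contributes 5 weekdays (Mon–Fri): 4 × 5 = 20.
The 6 extra days are Sun, Mon, Tue, Wed, Thu, Fri — 5 of them qualify.
Total: 20 + 5 = 25.
Holidays: 24 January 2089 (Mon); 30 January 2089 (Sun); 31 January 2089 (Mon); 7 February 2089 (Mon); 13 February 2089 (Sun).
3 of the 5 holidays fall on weekdays; the rest are weekends and were already excluded.
Business days: 25 − 3 = 22.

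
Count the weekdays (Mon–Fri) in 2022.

Jan 1, 2022 is a Saturday.
That's 365 days from start to end, counting both.
365 = 7 × 52 + 1, so there are 52 full weeks plus 1 extra day.
Each full week contributes 5 weekdays (Mon–Fri): 52 × 5 = 260.
The 1 extra day is Sat — none qualify.
Total: 260 + 0 = 260.

260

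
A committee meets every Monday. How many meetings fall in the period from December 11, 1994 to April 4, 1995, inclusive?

17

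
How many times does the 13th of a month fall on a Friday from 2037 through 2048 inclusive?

Friday-the-13ths by year:
2037: Feb, Mar, Nov
2038: Aug
2039: May
2040: Jan, Apr, Jul
2041: Sep, Dec
2042: Jun
2043: Feb, Mar, Nov
2044: May
2045: Jan, Oct
2046: Apr, Jul
2047: Sep, Dec
2048: Mar, Nov

23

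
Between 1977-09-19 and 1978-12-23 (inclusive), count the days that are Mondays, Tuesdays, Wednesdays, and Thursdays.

264

1977-09-19 is a Monday.
The range spans 461 days (inclusive of both endpoints).
461 = 7 × 65 + 6, so there are 65 full weeks plus 6 extra days.
Each full week contributes 4 days from the set (Mon, Tue, Wed, Thu): 65 × 4 = 260.
The 6 extra days are Mon, Tue, Wed, Thu, Fri, Sat — 4 of them qualify.
Total: 260 + 4 = 264.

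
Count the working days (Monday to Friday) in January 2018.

23 weekdays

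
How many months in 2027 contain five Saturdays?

A month has five Saturdays exactly when Saturday falls within its first (length − 28) days.
Jan: 31 days, starts Fri → 5 of Fri, Sat, Sun ✓
Feb: 28 days, starts Mon → 5 of (none)
Mar: 31 days, starts Mon → 5 of Mon, Tue, Wed
Apr: 30 days, starts Thu → 5 of Thu, Fri
May: 31 days, starts Sat → 5 of Sat, Sun, Mon ✓
Jun: 30 days, starts Tue → 5 of Tue, Wed
Jul: 31 days, starts Thu → 5 of Thu, Fri, Sat ✓
Aug: 31 days, starts Sun → 5 of Sun, Mon, Tue
Sep: 30 days, starts Wed → 5 of Wed, Thu
Oct: 31 days, starts Fri → 5 of Fri, Sat, Sun ✓
Nov: 30 days, starts Mon → 5 of Mon, Tue
Dec: 31 days, starts Wed → 5 of Wed, Thu, Fri
Months with five Saturdays: Jan, May, Jul, Oct.

4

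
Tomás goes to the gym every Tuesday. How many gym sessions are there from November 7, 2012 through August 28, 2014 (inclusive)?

94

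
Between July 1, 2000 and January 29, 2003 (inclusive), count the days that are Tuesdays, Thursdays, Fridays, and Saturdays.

538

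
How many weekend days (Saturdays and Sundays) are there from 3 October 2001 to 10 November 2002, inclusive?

3 October 2001 is a Wednesday.
From 3 October 2001 to 10 November 2002 is 404 days inclusive.
404 = 7 × 57 + 5, so there are 57 full weeks plus 5 extra days.
Each full week contributes 2 weekend days (Sat, Sun): 57 × 2 = 114.
The 5 extra days are Wed, Thu, Fri, Sat, Sun — 2 of them qualify.
Total: 114 + 2 = 116.

116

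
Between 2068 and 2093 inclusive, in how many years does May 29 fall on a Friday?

4

Day of week of May 29 in each year:
2068: Tue, 2069: Wed, 2070: Thu, 2071: Fri ✓, 2072: Sun, 2073: Mon, 2074: Tue, 2075: Wed, 2076: Fri ✓, 2077: Sat, 2078: Sun, 2079: Mon, 2080: Wed, 2081: Thu, 2082: Fri ✓, 2083: Sat, 2084: Mon, 2085: Tue, 2086: Wed, 2087: Thu, 2088: Sat, 2089: Sun, 2090: Mon, 2091: Tue, 2092: Thu, 2093: Fri ✓
Fridays: 2071, 2076, 2082, 2093.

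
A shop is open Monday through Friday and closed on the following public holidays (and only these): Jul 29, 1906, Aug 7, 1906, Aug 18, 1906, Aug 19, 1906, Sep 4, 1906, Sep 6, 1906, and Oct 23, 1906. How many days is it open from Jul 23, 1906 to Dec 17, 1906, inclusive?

102

Jul 23, 1906 is a Monday.
The range spans 148 days (inclusive of both endpoints).
148 = 7 × 21 + 1, so there are 21 full weeks plus 1 extra day.
Each full week contributes 5 weekdays (Mon–Fri): 21 × 5 = 105.
The 1 extra day is Monday — 1 of them qualifies.
Total: 105 + 1 = 106.
Holidays: Jul 29, 1906 (Sun); Aug 7, 1906 (Tue); Aug 18, 1906 (Sat); Aug 19, 1906 (Sun); Sep 4, 1906 (Tue); Sep 6, 1906 (Thu); Oct 23, 1906 (Tue).
4 of the 7 holidays fall on weekdays; the rest are weekends and were already excluded.
Business days: 106 − 4 = 102.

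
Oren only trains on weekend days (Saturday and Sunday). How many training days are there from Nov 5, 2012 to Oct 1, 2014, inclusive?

198

Nov 5, 2012 is a Monday.
From Nov 5, 2012 to Oct 1, 2014 is 696 days inclusive.
696 = 7 × 99 + 3, so there are 99 full weeks plus 3 extra days.
Each full week contributes 2 weekend days (Sat, Sun): 99 × 2 = 198.
The 3 extra days are Monday, Tuesday, Wednesday — none qualify.
Total: 198 + 0 = 198.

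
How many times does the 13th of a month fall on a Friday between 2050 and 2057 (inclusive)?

13

Friday-the-13ths by year:
2050: May
2051: Jan, Oct
2052: Sep, Dec
2053: Jun
2054: Feb, Mar, Nov
2055: Aug
2056: Oct
2057: Apr, Jul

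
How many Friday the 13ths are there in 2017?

The 13th falls on a Friday when the month's 13th has weekday Fri.
Jan 13 is Fri ✓; Feb 13 is Mon; Mar 13 is Mon; Apr 13 is Thu; May 13 is Sat; Jun 13 is Tue; Jul 13 is Thu; Aug 13 is Sun; Sep 13 is Wed; Oct 13 is Fri ✓; Nov 13 is Mon; Dec 13 is Wed.
Friday the 13ths: Jan, Oct.

2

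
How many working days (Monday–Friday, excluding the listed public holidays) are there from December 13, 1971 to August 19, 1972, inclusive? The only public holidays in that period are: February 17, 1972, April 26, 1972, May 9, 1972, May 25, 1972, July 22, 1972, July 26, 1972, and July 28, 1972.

174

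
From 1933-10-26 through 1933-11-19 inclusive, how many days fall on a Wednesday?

1933-10-26 is a Thursday.
From 1933-10-26 to 1933-11-19 is 25 days inclusive.
25 = 7 × 3 + 4, so there are 3 full weeks plus 4 extra days.
Each full week contributes one Wednesday: 3 so far.
The 4 extra days are Thursday, Friday, Saturday, Sunday — none qualify.
Total: 3 + 0 = 3.

3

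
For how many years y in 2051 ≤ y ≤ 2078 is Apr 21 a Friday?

Day of week of April 21 in each year:
2051: Fri ✓, 2052: Sun, 2053: Mon, 2054: Tue, 2055: Wed, 2056: Fri ✓, 2057: Sat, 2058: Sun, 2059: Mon, 2060: Wed, 2061: Thu, 2062: Fri ✓, 2063: Sat, 2064: Mon, 2065: Tue, 2066: Wed, 2067: Thu, 2068: Sat, 2069: Sun, 2070: Mon, 2071: Tue, 2072: Thu, 2073: Fri ✓, 2074: Sat, 2075: Sun, 2076: Tue, 2077: Wed, 2078: Thu
Fridays: 2051, 2056, 2062, 2073.

4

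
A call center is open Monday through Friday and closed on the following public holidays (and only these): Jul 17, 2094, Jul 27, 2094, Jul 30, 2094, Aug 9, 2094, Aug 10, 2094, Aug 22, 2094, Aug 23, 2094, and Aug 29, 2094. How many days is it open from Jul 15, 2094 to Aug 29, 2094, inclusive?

Jul 15, 2094 is a Thursday.
That's 46 days from start to end, counting both.
46 = 7 × 6 + 4, so there are 6 full weeks plus 4 extra days.
Each full week contributes 5 weekdays (Mon–Fri): 6 × 5 = 30.
The 4 extra days are Thursday, Friday, Saturday, Sunday — 2 of them qualify.
Total: 30 + 2 = 32.
Holidays: Jul 17, 2094 (Sat); Jul 27, 2094 (Tue); Jul 30, 2094 (Fri); Aug 9, 2094 (Mon); Aug 10, 2094 (Tue); Aug 22, 2094 (Sun); Aug 23, 2094 (Mon); Aug 29, 2094 (Sun).
5 of the 8 holidays fall on weekdays; the rest are weekends and were already excluded.
Business days: 32 − 5 = 27.

27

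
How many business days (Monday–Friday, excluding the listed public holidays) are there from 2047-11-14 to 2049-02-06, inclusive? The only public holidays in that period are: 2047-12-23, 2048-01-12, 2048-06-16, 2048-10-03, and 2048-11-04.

319 business days

2047-11-14 is a Thursday.
The range spans 451 days (inclusive of both endpoints).
451 = 7 × 64 + 3, so there are 64 full weeks plus 3 extra days.
Each full week contributes 5 weekdays (Mon–Fri): 64 × 5 = 320.
The 3 extra days are Thu, Fri, Sat — 2 of them qualify.
Total: 320 + 2 = 322.
Holidays: 2047-12-23 (Mon); 2048-01-12 (Sun); 2048-06-16 (Tue); 2048-10-03 (Sat); 2048-11-04 (Wed).
3 of the 5 holidays fall on weekdays; the rest are weekends and were already excluded.
Business days: 322 − 3 = 319.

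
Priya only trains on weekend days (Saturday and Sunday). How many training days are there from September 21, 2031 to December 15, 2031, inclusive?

25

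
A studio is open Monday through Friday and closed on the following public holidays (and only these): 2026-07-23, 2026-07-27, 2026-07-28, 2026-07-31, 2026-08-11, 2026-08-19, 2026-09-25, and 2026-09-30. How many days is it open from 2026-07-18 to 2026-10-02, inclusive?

2026-07-18 is a Saturday.
From 2026-07-18 to 2026-10-02 is 77 days inclusive.
77 = 7 × 11, so the span is exactly 11 full weeks.
Each full week contributes 5 weekdays (Mon–Fri): 11 × 5 = 55.
Total: 55.
Holidays: 2026-07-23 (Thu); 2026-07-27 (Mon); 2026-07-28 (Tue); 2026-07-31 (Fri); 2026-08-11 (Tue); 2026-08-19 (Wed); 2026-09-25 (Fri); 2026-09-30 (Wed).
All 8 holidays fall on weekdays, so subtract 8.
Business days: 55 − 8 = 47.

47 working days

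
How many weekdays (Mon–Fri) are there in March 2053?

2053-03-01 is a Saturday.
The range spans 31 days (inclusive of both endpoints).
31 = 7 × 4 + 3, so there are 4 full weeks plus 3 extra days.
Each full week contributes 5 weekdays (Mon–Fri): 4 × 5 = 20.
The 3 extra days are Sat, Sun, Mon — 1 of them qualifies.
Total: 20 + 1 = 21.

21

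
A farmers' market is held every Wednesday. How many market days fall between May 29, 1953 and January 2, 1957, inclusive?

188 Wednesdays

May 29, 1953 is a Friday.
That's 1315 days from start to end, counting both.
1315 = 7 × 187 + 6, so there are 187 full weeks plus 6 extra days.
Each full week contributes one Wednesday: 187 so far.
The 6 extra days are Friday, Saturday, Sunday, Monday, Tuesday, Wednesday — 1 of them qualifies.
Total: 187 + 1 = 188.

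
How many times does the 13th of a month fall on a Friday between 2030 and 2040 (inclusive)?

Friday-the-13ths by year:
2030: Sep, Dec
2031: Jun
2032: Feb, Aug
2033: May
2034: Jan, Oct
2035: Apr, Jul
2036: Jun
2037: Feb, Mar, Nov
2038: Aug
2039: May
2040: Jan, Apr, Jul

19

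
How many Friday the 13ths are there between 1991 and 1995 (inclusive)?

Friday-the-13ths by year:
1991: Sep, Dec
1992: Mar, Nov
1993: Aug
1994: May
1995: Jan, Oct

8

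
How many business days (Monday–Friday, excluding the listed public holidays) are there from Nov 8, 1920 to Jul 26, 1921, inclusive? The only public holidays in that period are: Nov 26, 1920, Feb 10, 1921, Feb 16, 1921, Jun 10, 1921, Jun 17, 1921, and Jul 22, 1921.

181

Nov 8, 1920 is a Monday.
From Nov 8, 1920 to Jul 26, 1921 is 261 days inclusive.
261 = 7 × 37 + 2, so there are 37 full weeks plus 2 extra days.
Each full week contributes 5 weekdays (Mon–Fri): 37 × 5 = 185.
The 2 extra days are Mon, Tue — 2 of them qualify.
Total: 185 + 2 = 187.
Holidays: Nov 26, 1920 (Fri); Feb 10, 1921 (Thu); Feb 16, 1921 (Wed); Jun 10, 1921 (Fri); Jun 17, 1921 (Fri); Jul 22, 1921 (Fri).
All 6 holidays fall on weekdays, so subtract 6.
Business days: 187 − 6 = 181.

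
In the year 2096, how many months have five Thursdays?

4

A month has five Thursdays exactly when Thursday falls within its first (length − 28) days.
Jan: 31 days, starts Sun → 5 of Sun, Mon, Tue
Feb: 29 days, starts Wed → 5 of Wed
Mar: 31 days, starts Thu → 5 of Thu, Fri, Sat ✓
Apr: 30 days, starts Sun → 5 of Sun, Mon
May: 31 days, starts Tue → 5 of Tue, Wed, Thu ✓
Jun: 30 days, starts Fri → 5 of Fri, Sat
Jul: 31 days, starts Sun → 5 of Sun, Mon, Tue
Aug: 31 days, starts Wed → 5 of Wed, Thu, Fri ✓
Sep: 30 days, starts Sat → 5 of Sat, Sun
Oct: 31 days, starts Mon → 5 of Mon, Tue, Wed
Nov: 30 days, starts Thu → 5 of Thu, Fri ✓
Dec: 31 days, starts Sat → 5 of Sat, Sun, Mon
Months with five Thursdays: Mar, May, Aug, Nov.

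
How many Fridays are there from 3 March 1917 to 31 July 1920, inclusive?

3 March 1917 is a Saturday.
From 3 March 1917 to 31 July 1920 is 1247 days inclusive.
1247 = 7 × 178 + 1, so there are 178 full weeks plus 1 extra day.
Each full week contributes one Friday: 178 so far.
The 1 extra day is Sat — none qualify.
Total: 178 + 0 = 178.

178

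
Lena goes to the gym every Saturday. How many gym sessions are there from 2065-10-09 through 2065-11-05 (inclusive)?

4 Saturdays

2065-10-09 is a Friday.
The range spans 28 days (inclusive of both endpoints).
28 = 7 × 4, so the span is exactly 4 full weeks.
Each full week contributes one Saturday: 4 so far.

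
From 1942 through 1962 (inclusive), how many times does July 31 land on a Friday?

3

Day of week of July 31 in each year:
1942: Fri ✓, 1943: Sat, 1944: Mon, 1945: Tue, 1946: Wed, 1947: Thu, 1948: Sat, 1949: Sun, 1950: Mon, 1951: Tue, 1952: Thu, 1953: Fri ✓, 1954: Sat, 1955: Sun, 1956: Tue, 1957: Wed, 1958: Thu, 1959: Fri ✓, 1960: Sun, 1961: Mon, 1962: Tue
Fridays: 1942, 1953, 1959.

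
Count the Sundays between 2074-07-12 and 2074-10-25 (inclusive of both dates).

2074-07-12 is a Thursday.
That's 106 days from start to end, counting both.
106 = 7 × 15 + 1, so there are 15 full weeks plus 1 extra day.
Each full week contributes one Sunday: 15 so far.
The 1 extra day is Thu — none qualify.
Total: 15 + 0 = 15.

15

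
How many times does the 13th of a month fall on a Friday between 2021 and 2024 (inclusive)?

6

Friday-the-13ths by year:
2021: Aug
2022: May
2023: Jan, Oct
2024: Sep, Dec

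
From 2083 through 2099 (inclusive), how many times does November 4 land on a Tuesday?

3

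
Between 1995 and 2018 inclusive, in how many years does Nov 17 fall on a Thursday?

Day of week of November 17 in each year:
1995: Fri, 1996: Sun, 1997: Mon, 1998: Tue, 1999: Wed, 2000: Fri, 2001: Sat, 2002: Sun, 2003: Mon, 2004: Wed, 2005: Thu ✓, 2006: Fri, 2007: Sat, 2008: Mon, 2009: Tue, 2010: Wed, 2011: Thu ✓, 2012: Sat, 2013: Sun, 2014: Mon, 2015: Tue, 2016: Thu ✓, 2017: Fri, 2018: Sat
Thursdays: 2005, 2011, 2016.

3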